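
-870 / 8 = -435 / 4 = -108.75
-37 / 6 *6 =-37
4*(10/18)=20/9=2.22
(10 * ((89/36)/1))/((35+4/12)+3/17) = 7565/10866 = 0.70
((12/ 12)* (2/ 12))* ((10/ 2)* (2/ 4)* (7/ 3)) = 35/ 36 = 0.97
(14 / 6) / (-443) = -0.01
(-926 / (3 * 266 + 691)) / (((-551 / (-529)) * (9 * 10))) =-244927 / 36919755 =-0.01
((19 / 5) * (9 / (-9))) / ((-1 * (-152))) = -1 / 40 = -0.02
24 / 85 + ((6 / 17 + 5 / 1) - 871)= -73556 / 85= -865.36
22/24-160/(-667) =9257/8004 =1.16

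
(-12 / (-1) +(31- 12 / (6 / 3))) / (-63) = -0.59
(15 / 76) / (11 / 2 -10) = -5 / 114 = -0.04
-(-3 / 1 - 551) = 554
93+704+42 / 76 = 797.55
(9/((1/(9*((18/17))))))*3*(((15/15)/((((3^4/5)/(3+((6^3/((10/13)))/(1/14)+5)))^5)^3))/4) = 13020886046333096732760599136662086160881437434336536610459353088/329515176350560338245544291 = 39515284820995938348051200000000000000.00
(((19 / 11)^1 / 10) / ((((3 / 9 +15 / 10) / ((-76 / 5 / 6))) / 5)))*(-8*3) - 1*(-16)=27008 / 605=44.64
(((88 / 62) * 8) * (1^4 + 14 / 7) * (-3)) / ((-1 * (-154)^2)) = 0.00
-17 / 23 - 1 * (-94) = 2145 / 23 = 93.26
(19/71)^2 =361/5041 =0.07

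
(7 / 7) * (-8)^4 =4096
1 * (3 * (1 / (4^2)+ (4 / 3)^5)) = 16627 / 1296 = 12.83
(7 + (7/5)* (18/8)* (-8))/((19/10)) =-182/19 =-9.58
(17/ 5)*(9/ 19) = 153/ 95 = 1.61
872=872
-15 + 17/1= 2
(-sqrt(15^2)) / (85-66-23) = 15 / 4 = 3.75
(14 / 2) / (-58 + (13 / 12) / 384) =-32256 / 267251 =-0.12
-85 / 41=-2.07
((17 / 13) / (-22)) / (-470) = 17 / 134420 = 0.00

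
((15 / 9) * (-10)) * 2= -100 / 3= -33.33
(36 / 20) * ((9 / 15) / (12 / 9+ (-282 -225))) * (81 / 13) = -0.01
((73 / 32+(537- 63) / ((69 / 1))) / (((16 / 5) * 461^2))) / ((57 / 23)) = 11225 / 2067404288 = 0.00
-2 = -2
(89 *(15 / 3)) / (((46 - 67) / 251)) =-111695 / 21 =-5318.81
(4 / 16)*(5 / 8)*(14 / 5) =7 / 16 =0.44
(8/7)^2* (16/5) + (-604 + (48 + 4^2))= -131276/245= -535.82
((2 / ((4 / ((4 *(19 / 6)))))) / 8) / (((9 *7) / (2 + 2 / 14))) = 95 / 3528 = 0.03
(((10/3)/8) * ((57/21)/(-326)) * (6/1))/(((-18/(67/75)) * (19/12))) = 67/102690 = 0.00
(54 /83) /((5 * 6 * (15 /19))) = 57 /2075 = 0.03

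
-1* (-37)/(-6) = -37/6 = -6.17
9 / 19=0.47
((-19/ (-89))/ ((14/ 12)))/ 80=57/ 24920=0.00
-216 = -216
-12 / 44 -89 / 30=-1069 / 330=-3.24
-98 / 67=-1.46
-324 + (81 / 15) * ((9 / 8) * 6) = -5751 / 20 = -287.55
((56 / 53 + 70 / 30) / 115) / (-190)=-539 / 3474150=-0.00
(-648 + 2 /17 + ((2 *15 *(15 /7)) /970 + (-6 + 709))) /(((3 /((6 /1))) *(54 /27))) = 636988 /11543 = 55.18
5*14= 70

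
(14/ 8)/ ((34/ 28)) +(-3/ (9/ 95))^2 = 307291/ 306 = 1004.22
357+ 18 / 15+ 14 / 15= 5387 / 15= 359.13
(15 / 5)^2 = 9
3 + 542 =545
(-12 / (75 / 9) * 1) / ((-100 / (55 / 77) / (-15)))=-27 / 175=-0.15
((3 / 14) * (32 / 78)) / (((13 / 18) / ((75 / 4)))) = 2700 / 1183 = 2.28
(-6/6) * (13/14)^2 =-169/196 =-0.86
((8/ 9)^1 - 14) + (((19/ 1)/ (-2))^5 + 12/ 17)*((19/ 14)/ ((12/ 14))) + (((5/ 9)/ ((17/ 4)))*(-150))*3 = -2400726811/ 19584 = -122586.13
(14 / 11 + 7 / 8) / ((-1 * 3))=-63 / 88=-0.72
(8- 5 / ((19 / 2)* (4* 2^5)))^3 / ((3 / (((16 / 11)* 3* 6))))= 2757541848201 / 618078208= 4461.48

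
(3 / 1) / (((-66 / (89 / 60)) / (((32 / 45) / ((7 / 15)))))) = -356 / 3465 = -0.10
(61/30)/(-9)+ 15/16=1537/2160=0.71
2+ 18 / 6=5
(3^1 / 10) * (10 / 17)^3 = 300 / 4913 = 0.06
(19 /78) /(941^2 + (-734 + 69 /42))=133 /483072759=0.00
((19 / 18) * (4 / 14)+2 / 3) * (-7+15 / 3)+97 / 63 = -25 / 63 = -0.40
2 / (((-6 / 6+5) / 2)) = 1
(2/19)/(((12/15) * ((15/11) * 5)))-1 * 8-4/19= -4669/570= -8.19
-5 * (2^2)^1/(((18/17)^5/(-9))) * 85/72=159.68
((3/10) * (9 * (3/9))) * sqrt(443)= 9 * sqrt(443)/10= 18.94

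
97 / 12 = 8.08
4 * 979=3916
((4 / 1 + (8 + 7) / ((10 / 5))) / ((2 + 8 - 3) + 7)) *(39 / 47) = 897 / 1316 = 0.68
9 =9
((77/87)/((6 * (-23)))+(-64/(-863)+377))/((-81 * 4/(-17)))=66416722663/3357021672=19.78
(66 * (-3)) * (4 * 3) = -2376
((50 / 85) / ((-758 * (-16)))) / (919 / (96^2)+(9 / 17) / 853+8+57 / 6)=0.00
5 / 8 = 0.62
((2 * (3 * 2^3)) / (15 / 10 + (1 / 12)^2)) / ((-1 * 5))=-6912 / 1085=-6.37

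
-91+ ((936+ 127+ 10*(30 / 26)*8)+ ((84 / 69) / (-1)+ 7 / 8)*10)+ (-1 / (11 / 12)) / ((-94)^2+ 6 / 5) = 308351677911 / 290655508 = 1060.88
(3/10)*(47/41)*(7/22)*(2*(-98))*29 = -1402527/2255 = -621.96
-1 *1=-1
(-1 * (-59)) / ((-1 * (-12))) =59 / 12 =4.92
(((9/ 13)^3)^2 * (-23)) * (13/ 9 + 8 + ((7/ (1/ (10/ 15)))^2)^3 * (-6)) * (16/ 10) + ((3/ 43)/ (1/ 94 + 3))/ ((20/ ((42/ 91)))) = 73731575895962643/ 293687193605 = 251054.79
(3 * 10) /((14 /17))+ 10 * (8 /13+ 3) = 6605 /91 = 72.58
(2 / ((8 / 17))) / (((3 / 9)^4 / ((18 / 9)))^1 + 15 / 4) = 1377 / 1217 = 1.13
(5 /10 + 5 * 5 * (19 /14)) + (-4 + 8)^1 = 269 /7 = 38.43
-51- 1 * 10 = -61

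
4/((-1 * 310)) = -2/155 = -0.01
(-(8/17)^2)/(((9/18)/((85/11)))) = -640/187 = -3.42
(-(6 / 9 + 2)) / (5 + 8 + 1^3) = -4 / 21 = -0.19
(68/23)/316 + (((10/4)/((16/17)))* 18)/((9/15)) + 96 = 5107859/29072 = 175.70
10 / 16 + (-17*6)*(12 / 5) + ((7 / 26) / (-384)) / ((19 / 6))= -38599219 / 158080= -244.18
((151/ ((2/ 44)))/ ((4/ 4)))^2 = 11035684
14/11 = 1.27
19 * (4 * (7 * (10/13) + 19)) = 1853.23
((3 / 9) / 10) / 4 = 1 / 120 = 0.01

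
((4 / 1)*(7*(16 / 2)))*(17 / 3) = 3808 / 3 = 1269.33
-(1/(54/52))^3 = -17576/19683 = -0.89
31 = 31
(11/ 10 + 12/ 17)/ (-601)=-307/ 102170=-0.00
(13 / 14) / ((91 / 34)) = 0.35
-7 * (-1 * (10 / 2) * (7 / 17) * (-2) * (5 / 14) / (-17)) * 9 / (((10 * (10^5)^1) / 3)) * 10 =189 / 1156000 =0.00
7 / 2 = 3.50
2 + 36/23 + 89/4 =2375/92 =25.82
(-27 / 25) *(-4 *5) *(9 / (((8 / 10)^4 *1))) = 30375 / 64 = 474.61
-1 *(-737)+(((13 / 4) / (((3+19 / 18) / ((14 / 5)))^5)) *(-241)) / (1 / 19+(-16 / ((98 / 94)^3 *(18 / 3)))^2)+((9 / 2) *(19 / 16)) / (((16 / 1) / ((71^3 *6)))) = 717935.11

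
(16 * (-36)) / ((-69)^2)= -64 / 529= -0.12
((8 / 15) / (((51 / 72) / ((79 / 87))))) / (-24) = -632 / 22185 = -0.03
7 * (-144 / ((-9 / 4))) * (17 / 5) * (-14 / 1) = -21324.80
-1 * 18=-18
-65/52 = -5/4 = -1.25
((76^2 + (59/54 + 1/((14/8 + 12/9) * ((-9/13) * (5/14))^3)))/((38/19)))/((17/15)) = 12937231331/5094900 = 2539.25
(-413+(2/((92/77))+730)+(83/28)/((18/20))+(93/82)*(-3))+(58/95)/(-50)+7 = 91868672153/282192750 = 325.55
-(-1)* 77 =77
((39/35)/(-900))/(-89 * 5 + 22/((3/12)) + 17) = 13/3570000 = 0.00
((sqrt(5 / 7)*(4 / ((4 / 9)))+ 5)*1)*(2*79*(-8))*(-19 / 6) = 50459.17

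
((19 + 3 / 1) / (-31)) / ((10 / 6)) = -66 / 155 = -0.43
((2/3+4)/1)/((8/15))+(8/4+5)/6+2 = 143/12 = 11.92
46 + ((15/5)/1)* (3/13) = 607/13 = 46.69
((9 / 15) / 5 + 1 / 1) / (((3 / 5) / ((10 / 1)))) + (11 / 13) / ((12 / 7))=2989 / 156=19.16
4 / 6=2 / 3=0.67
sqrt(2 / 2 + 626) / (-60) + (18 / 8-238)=-943 / 4-sqrt(627) / 60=-236.17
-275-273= -548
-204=-204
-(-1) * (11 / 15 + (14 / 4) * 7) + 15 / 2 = 491 / 15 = 32.73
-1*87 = -87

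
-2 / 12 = -1 / 6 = -0.17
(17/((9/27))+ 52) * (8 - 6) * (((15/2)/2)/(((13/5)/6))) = 23175/13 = 1782.69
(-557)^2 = 310249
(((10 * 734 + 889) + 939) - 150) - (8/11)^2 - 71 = 1082523/121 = 8946.47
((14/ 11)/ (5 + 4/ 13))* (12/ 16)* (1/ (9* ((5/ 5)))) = 91/ 4554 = 0.02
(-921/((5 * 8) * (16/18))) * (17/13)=-140913/4160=-33.87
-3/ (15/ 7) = -7/ 5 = -1.40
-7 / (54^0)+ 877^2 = 769122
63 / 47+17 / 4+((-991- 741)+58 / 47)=-324333 / 188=-1725.18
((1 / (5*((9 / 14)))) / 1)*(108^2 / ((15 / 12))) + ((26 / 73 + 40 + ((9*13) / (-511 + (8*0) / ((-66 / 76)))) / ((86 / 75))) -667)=2276.20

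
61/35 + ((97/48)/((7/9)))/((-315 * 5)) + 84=5041583/58800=85.74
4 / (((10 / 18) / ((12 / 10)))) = 216 / 25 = 8.64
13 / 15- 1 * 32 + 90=883 / 15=58.87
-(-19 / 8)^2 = -361 / 64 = -5.64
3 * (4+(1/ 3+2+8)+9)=70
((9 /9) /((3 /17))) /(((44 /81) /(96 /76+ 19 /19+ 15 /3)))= 75.77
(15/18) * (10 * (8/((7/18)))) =171.43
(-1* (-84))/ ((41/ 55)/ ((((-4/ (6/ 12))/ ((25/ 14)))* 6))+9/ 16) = 620928/ 3953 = 157.08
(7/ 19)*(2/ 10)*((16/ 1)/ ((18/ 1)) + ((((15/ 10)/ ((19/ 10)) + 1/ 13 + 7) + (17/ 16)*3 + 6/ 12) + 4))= 1.21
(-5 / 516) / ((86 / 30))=-25 / 7396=-0.00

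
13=13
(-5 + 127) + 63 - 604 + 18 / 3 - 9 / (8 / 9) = -423.12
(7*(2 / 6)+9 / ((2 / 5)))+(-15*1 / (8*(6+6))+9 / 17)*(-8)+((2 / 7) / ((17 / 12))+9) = 44339 / 1428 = 31.05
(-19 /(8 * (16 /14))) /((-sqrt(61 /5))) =133 * sqrt(305) /3904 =0.59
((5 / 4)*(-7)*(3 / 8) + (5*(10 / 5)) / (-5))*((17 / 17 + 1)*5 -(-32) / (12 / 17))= -292.23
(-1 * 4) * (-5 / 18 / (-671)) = -10 / 6039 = -0.00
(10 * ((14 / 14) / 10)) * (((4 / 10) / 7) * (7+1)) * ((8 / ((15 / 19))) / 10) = 1216 / 2625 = 0.46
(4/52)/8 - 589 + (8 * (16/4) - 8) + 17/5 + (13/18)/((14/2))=-18394321/32760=-561.49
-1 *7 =-7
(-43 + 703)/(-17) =-660/17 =-38.82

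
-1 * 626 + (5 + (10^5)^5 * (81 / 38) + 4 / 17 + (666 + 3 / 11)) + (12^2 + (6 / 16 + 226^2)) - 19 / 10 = 3029400000000000000007285637267 / 142120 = 21315789473684210526367050.00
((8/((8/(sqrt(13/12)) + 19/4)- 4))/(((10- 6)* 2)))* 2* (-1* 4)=416/4057- 2048* sqrt(39)/12171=-0.95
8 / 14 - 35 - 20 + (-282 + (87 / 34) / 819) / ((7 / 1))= -6153937 / 64974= -94.71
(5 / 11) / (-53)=-5 / 583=-0.01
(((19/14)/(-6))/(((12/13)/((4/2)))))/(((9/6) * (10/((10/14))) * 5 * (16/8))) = -247/105840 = -0.00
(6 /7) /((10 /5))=0.43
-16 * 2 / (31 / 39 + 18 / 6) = -312 / 37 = -8.43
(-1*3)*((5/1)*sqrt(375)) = -75*sqrt(15) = -290.47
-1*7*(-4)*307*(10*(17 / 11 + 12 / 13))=30343880 / 143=212194.97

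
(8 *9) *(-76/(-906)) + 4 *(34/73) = 87112/11023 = 7.90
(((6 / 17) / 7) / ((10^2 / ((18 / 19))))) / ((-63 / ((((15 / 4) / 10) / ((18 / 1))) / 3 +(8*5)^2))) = -13553 / 1117200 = -0.01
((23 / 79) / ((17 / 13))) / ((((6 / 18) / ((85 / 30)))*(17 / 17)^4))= 299 / 158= 1.89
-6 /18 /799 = -1 /2397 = -0.00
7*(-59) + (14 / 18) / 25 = -92918 / 225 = -412.97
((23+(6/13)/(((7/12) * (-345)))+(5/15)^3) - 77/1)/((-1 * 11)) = 15248153/3108105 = 4.91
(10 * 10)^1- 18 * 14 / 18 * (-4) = 156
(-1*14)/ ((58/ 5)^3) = -875/ 97556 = -0.01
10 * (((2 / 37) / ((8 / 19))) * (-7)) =-665 / 74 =-8.99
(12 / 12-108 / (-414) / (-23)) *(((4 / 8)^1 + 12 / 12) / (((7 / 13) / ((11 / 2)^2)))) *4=2468037 / 7406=333.25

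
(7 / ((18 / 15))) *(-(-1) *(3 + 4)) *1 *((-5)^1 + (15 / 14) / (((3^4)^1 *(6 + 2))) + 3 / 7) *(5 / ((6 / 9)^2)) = -2418325 / 1152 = -2099.24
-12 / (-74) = 6 / 37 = 0.16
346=346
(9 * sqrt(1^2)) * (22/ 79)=198/ 79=2.51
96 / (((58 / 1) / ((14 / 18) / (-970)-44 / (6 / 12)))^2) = 221.00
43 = 43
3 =3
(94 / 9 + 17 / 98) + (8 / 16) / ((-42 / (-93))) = 20683 / 1764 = 11.73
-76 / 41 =-1.85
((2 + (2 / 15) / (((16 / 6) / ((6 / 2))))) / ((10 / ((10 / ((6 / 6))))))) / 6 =43 / 120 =0.36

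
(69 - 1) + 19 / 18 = 1243 / 18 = 69.06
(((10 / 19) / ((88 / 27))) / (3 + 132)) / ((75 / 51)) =17 / 20900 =0.00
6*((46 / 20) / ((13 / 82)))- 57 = 30.05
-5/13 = -0.38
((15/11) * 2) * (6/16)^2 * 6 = 405/176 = 2.30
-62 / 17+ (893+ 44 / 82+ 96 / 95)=58990947 / 66215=890.90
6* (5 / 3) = 10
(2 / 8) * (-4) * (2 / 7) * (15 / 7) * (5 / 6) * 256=-6400 / 49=-130.61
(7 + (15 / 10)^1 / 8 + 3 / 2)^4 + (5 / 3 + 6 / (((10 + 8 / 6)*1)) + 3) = 19055720131 / 3342336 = 5701.32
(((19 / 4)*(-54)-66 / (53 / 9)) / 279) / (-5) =3153 / 16430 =0.19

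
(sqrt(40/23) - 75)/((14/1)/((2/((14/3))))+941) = -225/2921+6* sqrt(230)/67183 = -0.08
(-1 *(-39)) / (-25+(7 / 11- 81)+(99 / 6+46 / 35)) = -10010 / 22471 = -0.45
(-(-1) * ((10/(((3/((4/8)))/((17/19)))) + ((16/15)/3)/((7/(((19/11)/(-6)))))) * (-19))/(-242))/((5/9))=291637/1397550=0.21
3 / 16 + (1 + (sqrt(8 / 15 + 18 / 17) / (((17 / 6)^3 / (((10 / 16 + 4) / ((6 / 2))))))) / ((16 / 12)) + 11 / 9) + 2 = 333* sqrt(103530) / 1670420 + 635 / 144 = 4.47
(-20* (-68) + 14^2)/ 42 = 778/ 21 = 37.05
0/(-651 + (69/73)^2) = 0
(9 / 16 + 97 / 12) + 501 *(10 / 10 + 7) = 192799 / 48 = 4016.65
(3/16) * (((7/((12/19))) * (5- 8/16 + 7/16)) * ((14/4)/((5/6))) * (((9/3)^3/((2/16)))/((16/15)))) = 17872407/2048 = 8726.76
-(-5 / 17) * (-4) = -20 / 17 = -1.18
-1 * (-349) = 349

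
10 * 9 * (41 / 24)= 615 / 4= 153.75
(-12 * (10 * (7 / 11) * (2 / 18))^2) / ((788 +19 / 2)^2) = -3136 / 332453187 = -0.00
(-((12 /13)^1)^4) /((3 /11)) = -76032 /28561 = -2.66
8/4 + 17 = 19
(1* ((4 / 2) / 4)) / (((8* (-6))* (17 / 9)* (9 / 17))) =-1 / 96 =-0.01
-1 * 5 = -5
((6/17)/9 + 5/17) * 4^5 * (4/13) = 4096/39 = 105.03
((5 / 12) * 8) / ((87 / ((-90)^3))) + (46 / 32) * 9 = -12953997 / 464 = -27918.10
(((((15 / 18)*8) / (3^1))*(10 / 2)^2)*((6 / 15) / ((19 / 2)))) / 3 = 0.78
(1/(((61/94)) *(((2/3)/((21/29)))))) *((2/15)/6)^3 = 329/17911125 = 0.00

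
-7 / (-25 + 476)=-7 / 451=-0.02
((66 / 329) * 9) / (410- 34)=297 / 61852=0.00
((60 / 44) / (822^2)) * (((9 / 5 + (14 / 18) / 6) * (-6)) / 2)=-521 / 44595144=-0.00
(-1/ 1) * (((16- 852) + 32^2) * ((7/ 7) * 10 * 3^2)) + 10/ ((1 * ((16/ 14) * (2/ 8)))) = -16885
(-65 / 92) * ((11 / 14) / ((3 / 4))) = -715 / 966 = -0.74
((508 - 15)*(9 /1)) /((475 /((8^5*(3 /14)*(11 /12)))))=199913472 /3325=60124.35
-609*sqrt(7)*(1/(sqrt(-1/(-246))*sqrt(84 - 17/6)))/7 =-522*sqrt(139769)/487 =-400.73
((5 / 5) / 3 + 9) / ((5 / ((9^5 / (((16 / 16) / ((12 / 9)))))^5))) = 5647070261481700253832806.00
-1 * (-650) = 650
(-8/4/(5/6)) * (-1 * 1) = 2.40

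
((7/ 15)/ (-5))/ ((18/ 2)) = -7/ 675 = -0.01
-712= -712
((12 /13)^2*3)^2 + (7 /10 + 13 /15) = 6941087 /856830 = 8.10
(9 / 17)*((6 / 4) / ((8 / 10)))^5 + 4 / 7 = 50068849 / 3899392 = 12.84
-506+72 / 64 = -4039 / 8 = -504.88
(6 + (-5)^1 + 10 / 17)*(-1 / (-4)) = 0.40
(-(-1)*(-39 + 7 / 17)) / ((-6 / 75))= 8200 / 17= 482.35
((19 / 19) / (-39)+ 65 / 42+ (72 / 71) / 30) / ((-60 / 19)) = -1909861 / 3876600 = -0.49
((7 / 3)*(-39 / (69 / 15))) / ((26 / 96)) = -1680 / 23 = -73.04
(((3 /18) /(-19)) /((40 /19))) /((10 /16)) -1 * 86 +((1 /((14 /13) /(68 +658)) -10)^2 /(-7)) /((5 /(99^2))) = -123516694.17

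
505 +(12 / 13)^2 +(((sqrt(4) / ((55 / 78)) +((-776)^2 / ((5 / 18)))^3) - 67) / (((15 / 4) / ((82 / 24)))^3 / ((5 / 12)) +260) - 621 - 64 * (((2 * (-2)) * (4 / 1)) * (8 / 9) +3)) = 1468457265040444466063486124407 / 37933694370000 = 38711158758156158.63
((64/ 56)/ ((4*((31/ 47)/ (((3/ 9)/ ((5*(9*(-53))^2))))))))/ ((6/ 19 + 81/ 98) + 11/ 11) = 25004/ 422040129165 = 0.00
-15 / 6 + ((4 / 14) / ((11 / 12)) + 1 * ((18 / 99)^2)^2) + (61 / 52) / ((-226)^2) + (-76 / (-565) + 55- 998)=-1286219312346817 / 1361002763120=-945.05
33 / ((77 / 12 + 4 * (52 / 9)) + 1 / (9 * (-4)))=66 / 59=1.12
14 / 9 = 1.56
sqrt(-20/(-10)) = sqrt(2) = 1.41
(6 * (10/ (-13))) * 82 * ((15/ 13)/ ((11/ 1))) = -73800/ 1859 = -39.70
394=394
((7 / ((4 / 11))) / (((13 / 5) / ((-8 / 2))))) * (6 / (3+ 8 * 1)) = -210 / 13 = -16.15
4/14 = 0.29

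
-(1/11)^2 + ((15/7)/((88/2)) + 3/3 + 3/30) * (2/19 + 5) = 1884863/321860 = 5.86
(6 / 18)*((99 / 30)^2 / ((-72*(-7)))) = 121 / 16800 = 0.01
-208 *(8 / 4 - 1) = -208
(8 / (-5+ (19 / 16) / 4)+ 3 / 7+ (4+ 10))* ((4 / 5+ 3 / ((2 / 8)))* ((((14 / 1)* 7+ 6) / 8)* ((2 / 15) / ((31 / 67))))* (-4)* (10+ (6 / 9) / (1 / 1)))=-18223382528 / 699825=-26039.91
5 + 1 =6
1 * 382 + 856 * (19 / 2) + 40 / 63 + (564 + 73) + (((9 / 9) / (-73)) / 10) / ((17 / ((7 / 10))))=9151.63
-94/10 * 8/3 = -376/15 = -25.07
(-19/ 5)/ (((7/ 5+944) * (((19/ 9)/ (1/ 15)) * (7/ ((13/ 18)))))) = -13/ 992670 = -0.00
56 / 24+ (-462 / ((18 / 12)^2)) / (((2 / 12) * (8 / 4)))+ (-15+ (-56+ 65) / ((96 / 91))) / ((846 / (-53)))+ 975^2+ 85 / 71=608677087999 / 640704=950012.94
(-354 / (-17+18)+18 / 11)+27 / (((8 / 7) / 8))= -1797 / 11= -163.36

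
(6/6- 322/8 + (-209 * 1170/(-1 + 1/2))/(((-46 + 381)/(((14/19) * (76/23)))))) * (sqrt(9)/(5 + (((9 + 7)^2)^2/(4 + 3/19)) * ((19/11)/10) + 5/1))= 94147247095/24394436824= 3.86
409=409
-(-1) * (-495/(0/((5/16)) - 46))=495/46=10.76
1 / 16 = 0.06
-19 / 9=-2.11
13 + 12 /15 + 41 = 274 /5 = 54.80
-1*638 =-638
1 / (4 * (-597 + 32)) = -1 / 2260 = -0.00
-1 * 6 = -6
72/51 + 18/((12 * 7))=387/238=1.63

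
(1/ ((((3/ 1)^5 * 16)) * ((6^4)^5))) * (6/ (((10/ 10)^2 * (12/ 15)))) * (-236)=-295/ 2369190669160808448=-0.00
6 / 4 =3 / 2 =1.50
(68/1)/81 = 68/81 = 0.84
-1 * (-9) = 9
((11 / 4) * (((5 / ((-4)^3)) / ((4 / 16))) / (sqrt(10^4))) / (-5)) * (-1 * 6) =-33 / 3200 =-0.01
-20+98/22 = -171/11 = -15.55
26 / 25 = 1.04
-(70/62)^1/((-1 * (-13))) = -35/403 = -0.09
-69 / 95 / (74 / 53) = -0.52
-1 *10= -10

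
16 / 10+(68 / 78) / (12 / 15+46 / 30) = 898 / 455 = 1.97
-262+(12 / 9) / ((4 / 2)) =-784 / 3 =-261.33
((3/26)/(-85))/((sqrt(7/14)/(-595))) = 21* sqrt(2)/26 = 1.14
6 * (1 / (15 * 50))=1 / 125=0.01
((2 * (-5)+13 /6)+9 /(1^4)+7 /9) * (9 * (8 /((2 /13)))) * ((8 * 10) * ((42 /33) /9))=10294.95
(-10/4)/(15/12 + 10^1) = -2/9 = -0.22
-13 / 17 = -0.76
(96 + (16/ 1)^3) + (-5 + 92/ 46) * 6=4174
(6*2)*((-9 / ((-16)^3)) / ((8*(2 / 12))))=81 / 4096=0.02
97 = 97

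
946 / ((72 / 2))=26.28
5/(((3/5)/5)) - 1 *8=101/3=33.67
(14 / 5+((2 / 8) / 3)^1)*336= 4844 / 5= 968.80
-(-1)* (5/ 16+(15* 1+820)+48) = 14133/ 16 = 883.31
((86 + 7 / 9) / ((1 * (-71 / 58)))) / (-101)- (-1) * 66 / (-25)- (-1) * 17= 15.06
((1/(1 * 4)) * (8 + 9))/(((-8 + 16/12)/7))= -357/80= -4.46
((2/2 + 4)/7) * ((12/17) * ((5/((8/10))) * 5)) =1875/119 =15.76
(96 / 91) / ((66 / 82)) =1312 / 1001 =1.31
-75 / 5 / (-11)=15 / 11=1.36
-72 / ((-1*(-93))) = -24 / 31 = -0.77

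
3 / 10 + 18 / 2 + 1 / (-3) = 8.97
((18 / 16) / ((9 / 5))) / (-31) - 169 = -41917 / 248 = -169.02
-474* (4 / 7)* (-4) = 7584 / 7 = 1083.43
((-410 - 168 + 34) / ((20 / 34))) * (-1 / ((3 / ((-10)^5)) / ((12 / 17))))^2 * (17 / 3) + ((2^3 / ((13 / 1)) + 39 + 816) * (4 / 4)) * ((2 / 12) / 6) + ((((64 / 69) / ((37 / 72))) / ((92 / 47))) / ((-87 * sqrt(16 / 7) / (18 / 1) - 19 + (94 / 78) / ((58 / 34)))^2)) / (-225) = -2438654493853612256235486261098588459 / 840528892649444796146700 + 16923820865700112 * sqrt(7) / 3232803433267095369795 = -2901333333309.57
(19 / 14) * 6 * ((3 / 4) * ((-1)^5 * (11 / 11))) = -171 / 28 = -6.11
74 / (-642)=-37 / 321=-0.12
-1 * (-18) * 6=108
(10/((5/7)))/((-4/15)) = -105/2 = -52.50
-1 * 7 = -7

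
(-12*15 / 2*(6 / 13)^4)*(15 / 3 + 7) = -1399680 / 28561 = -49.01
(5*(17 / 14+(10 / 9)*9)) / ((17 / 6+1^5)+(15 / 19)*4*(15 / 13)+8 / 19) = 116337 / 16387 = 7.10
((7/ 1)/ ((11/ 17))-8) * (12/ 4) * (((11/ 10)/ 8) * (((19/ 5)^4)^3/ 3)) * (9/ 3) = 205838287473152973/ 19531250000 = 10538920.32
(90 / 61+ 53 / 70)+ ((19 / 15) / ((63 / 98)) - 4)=4679 / 23058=0.20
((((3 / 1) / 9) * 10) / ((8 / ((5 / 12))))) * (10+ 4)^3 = 8575 / 18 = 476.39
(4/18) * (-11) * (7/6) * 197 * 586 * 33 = -97779374/9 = -10864374.89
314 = 314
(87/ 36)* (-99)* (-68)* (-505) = -8215845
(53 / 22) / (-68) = -53 / 1496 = -0.04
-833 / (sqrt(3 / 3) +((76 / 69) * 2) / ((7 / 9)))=-134113 / 617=-217.36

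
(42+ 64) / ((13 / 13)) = 106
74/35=2.11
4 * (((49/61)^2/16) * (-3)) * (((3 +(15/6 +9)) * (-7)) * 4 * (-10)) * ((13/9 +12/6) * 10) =-755474650/11163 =-67676.67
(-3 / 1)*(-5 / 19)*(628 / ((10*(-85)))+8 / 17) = -18 / 85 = -0.21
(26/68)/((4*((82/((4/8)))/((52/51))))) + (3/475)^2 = 40690009/64162335000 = 0.00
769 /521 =1.48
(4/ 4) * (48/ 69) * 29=464/ 23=20.17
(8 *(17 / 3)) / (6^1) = 68 / 9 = 7.56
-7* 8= -56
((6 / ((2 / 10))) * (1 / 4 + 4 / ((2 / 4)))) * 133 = 65835 / 2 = 32917.50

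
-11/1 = -11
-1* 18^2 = -324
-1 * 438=-438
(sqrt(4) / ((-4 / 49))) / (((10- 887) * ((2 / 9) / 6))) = 1323 / 1754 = 0.75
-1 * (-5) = 5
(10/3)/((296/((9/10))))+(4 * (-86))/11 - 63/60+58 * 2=1362431/16280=83.69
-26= -26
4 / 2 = 2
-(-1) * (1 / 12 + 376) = 4513 / 12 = 376.08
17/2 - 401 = -785/2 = -392.50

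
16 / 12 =1.33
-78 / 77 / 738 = -13 / 9471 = -0.00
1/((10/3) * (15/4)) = 2/25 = 0.08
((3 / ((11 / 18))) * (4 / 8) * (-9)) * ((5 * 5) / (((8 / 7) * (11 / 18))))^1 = -382725 / 484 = -790.75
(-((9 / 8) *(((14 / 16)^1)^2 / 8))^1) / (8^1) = -441 / 32768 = -0.01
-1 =-1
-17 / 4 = -4.25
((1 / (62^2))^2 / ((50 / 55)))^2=121 / 21834010558489600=0.00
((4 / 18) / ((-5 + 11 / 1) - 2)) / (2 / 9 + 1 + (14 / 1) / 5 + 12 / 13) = 65 / 5786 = 0.01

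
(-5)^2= 25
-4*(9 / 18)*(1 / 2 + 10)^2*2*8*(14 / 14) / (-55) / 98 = 36 / 55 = 0.65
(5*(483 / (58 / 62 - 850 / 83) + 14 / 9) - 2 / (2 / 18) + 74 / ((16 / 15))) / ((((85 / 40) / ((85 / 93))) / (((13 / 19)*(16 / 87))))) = -5206330480 / 480095667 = -10.84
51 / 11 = 4.64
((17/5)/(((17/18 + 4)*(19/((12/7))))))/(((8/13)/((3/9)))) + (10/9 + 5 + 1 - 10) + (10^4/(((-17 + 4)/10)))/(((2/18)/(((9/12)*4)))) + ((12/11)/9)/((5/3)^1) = -15820362450271/76171095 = -207695.09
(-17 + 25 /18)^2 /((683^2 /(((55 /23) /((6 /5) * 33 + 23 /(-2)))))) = 77275 /1738138014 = 0.00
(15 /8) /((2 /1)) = 15 /16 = 0.94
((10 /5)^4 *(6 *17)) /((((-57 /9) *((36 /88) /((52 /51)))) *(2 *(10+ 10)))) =-4576 /285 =-16.06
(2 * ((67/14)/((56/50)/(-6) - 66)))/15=-335/34748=-0.01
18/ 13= 1.38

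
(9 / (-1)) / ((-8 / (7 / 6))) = 21 / 16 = 1.31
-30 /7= -4.29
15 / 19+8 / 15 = 377 / 285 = 1.32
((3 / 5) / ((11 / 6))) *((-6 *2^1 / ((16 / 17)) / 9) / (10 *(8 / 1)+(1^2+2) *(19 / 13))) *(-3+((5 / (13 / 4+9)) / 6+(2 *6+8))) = -554489 / 5912830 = -0.09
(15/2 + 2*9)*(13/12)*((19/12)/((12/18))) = 4199/64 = 65.61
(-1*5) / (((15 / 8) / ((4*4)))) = -128 / 3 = -42.67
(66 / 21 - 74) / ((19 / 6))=-2976 / 133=-22.38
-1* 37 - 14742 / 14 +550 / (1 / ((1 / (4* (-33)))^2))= -863255 / 792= -1089.97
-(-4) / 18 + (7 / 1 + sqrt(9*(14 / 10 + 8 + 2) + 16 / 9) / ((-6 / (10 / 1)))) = 65 / 9-sqrt(23485) / 9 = -9.81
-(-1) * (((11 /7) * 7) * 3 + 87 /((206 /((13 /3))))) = 34.83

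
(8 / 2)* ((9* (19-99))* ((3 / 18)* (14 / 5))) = -1344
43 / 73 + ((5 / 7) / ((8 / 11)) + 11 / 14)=9635 / 4088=2.36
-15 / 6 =-5 / 2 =-2.50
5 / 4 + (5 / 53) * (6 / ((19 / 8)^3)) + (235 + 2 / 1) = 346502671 / 1454108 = 238.29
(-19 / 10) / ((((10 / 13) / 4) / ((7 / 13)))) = -133 / 25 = -5.32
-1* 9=-9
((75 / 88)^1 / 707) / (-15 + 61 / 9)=-675 / 4603984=-0.00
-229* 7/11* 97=-155491/11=-14135.55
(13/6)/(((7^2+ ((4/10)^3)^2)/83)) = 3.67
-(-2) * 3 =6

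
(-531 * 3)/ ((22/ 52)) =-41418/ 11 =-3765.27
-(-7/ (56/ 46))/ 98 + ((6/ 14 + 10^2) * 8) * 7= 2204631/ 392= 5624.06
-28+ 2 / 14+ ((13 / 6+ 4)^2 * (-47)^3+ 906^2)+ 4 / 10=-3940460281 / 1260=-3127349.43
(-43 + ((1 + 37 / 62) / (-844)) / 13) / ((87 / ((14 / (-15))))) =204760157 / 443872260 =0.46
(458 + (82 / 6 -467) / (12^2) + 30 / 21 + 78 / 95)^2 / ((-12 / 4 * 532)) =-67359067464049 / 514521711900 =-130.92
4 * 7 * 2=56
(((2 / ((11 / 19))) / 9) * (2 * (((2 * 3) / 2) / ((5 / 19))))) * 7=10108 / 165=61.26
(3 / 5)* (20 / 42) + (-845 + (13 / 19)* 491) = -67666 / 133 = -508.77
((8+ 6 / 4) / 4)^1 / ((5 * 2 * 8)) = 19 / 640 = 0.03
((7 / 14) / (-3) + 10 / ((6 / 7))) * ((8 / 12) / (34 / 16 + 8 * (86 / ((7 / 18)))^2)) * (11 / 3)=0.00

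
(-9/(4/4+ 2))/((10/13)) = -39/10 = -3.90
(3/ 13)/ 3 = 0.08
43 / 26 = 1.65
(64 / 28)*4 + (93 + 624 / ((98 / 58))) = 23101 / 49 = 471.45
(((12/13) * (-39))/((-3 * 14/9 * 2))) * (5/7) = 135/49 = 2.76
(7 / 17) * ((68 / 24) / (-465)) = -0.00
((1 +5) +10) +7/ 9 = 151/ 9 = 16.78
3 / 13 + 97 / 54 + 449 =316621 / 702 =451.03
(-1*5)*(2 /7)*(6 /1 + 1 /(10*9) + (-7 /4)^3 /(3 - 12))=-19027 /2016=-9.44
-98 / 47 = -2.09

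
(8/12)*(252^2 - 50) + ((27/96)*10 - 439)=2009591/48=41866.48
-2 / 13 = -0.15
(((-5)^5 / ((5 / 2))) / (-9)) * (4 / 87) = 5000 / 783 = 6.39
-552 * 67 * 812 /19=-1580579.37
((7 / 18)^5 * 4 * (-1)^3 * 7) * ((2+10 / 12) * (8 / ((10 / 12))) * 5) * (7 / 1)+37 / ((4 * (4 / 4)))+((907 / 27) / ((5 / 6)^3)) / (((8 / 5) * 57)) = -25491242801 / 112193100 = -227.21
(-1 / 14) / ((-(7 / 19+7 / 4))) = 38 / 1127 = 0.03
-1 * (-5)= 5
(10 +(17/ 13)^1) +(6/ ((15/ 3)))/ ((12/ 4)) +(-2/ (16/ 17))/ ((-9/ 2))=28501/ 2340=12.18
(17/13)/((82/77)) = 1309/1066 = 1.23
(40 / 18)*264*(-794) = -1397440 / 3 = -465813.33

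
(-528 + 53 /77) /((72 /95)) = -3857285 /5544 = -695.76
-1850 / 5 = -370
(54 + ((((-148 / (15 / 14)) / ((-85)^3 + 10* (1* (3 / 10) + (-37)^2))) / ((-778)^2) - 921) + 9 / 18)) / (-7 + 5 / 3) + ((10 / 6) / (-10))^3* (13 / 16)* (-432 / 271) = 22860206138455193 / 140700057440640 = 162.47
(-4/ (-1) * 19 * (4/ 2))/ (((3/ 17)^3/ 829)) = 619077304/ 27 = 22928789.04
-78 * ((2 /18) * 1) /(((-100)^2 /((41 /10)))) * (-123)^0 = -533 /150000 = -0.00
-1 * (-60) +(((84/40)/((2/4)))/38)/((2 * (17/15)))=77583/1292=60.05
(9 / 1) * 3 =27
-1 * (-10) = 10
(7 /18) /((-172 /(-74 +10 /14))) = 57 /344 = 0.17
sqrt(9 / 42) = sqrt(42) / 14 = 0.46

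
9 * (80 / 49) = 720 / 49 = 14.69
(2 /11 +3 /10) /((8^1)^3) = 0.00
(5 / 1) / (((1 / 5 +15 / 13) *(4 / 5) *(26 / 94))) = 5875 / 352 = 16.69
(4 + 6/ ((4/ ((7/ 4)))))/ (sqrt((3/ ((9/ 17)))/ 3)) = 159 * sqrt(17)/ 136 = 4.82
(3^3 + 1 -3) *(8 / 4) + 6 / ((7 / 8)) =398 / 7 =56.86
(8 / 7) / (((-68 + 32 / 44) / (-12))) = 264 / 1295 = 0.20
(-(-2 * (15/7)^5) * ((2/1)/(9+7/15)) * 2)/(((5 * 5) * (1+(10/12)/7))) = 10935000/8012137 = 1.36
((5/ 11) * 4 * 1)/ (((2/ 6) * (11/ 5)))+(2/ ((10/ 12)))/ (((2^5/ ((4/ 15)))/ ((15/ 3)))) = 3121/ 1210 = 2.58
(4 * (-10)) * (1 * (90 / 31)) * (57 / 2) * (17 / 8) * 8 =-1744200 / 31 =-56264.52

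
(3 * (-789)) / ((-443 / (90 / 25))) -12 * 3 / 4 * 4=-37134 / 2215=-16.76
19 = 19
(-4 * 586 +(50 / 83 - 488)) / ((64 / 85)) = -9987755 / 2656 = -3760.45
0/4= 0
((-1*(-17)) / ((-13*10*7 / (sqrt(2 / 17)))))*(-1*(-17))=-17*sqrt(34) / 910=-0.11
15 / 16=0.94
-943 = -943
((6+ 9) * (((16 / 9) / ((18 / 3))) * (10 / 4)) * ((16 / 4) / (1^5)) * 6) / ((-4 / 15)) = -1000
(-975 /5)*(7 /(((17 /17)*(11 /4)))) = -5460 /11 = -496.36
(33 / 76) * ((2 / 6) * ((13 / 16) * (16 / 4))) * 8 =143 / 38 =3.76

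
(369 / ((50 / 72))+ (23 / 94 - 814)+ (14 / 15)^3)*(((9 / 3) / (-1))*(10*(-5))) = -89331979 / 2115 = -42237.34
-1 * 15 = -15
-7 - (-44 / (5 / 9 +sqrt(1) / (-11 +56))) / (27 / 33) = 1119 / 13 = 86.08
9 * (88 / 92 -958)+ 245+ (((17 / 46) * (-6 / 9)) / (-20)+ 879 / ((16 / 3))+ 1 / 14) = -316983049 / 38640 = -8203.50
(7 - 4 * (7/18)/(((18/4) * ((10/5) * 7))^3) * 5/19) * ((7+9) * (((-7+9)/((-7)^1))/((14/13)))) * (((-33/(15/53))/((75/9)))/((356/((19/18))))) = 648126173266/525755073375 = 1.23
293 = 293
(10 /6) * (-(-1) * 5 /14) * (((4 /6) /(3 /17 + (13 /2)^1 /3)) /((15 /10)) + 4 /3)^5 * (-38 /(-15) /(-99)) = -86722638679040 /694811837292309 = -0.12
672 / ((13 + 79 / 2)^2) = 0.24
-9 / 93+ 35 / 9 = 1058 / 279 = 3.79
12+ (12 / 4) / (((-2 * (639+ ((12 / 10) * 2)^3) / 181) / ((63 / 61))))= 12798963 / 1106174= 11.57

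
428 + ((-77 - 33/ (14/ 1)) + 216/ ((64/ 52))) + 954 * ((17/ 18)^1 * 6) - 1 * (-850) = 47461/ 7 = 6780.14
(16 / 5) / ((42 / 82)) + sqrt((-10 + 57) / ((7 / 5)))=sqrt(1645) / 7 + 656 / 105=12.04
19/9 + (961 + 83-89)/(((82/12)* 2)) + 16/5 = 138724/1845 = 75.19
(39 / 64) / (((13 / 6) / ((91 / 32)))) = 0.80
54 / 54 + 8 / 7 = 15 / 7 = 2.14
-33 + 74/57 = -1807/57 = -31.70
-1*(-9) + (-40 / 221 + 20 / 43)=88227 / 9503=9.28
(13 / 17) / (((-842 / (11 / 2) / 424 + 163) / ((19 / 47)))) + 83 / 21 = 1797457853 / 454559889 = 3.95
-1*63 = -63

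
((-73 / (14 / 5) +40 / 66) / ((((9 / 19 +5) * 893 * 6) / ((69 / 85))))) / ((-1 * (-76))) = -4163 / 448871808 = -0.00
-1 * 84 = -84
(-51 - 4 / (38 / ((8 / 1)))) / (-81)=985 / 1539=0.64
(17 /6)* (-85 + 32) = -901 /6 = -150.17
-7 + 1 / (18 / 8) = -59 / 9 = -6.56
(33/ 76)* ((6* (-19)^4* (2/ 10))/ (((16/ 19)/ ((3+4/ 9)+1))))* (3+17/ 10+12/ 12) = 81711267/ 40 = 2042781.68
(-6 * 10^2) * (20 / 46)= -6000 / 23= -260.87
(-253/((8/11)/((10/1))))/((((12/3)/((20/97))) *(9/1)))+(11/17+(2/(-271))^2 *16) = -19.28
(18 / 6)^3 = 27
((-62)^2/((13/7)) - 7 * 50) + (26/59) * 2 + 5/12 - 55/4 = 3928714/2301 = 1707.39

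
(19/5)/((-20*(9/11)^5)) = -3059969/5904900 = -0.52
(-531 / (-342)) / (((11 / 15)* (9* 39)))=295 / 48906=0.01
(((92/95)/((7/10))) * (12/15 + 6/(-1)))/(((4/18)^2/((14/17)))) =-193752/1615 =-119.97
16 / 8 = 2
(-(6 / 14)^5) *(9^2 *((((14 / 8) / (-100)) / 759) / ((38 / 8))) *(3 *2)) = 19683 / 577080350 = 0.00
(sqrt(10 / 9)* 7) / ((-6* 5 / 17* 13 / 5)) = -119* sqrt(10) / 234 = -1.61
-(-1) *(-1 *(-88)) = 88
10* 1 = 10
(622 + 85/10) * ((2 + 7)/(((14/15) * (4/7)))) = 170235/16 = 10639.69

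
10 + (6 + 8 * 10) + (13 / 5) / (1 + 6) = 3373 / 35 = 96.37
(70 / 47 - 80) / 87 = -1230 / 1363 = -0.90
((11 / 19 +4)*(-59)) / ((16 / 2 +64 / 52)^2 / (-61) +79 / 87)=4603700439 / 8329391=552.71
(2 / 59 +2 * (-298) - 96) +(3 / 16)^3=-167221703 / 241664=-691.96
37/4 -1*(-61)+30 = 401/4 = 100.25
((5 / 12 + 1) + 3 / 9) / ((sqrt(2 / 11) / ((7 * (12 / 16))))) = 147 * sqrt(22) / 32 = 21.55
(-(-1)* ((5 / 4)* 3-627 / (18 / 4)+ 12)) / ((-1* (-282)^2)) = 1483 / 954288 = 0.00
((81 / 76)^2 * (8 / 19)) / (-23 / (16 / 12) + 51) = 486 / 34295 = 0.01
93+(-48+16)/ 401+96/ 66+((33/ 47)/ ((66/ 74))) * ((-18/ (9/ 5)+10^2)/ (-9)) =17933419/ 207317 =86.50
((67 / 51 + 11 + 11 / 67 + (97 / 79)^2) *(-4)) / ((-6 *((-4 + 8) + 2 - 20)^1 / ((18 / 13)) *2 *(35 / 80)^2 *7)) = -76351505920 / 221877579287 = -0.34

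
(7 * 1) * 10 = 70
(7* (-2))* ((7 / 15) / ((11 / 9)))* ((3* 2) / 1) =-1764 / 55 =-32.07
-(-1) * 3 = 3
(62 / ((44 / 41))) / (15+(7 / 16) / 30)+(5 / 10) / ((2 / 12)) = 542871 / 79277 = 6.85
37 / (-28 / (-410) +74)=7585 / 15184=0.50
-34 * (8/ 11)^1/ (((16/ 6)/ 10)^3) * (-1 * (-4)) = -5215.91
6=6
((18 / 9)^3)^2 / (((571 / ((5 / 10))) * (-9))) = -32 / 5139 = -0.01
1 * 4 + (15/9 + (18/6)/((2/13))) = 151/6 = 25.17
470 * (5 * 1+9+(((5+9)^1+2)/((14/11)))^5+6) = 2480497994760/16807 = 147587195.50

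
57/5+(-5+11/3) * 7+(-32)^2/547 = 32317/8205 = 3.94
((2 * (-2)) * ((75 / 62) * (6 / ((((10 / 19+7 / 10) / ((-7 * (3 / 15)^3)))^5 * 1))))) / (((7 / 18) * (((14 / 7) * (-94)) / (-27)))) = 832125674221632 / 390840168267422265625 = 0.00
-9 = -9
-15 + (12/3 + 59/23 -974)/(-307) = -83664/7061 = -11.85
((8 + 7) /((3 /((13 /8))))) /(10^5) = 13 /160000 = 0.00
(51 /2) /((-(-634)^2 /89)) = -4539 /803912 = -0.01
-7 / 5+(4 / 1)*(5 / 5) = 13 / 5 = 2.60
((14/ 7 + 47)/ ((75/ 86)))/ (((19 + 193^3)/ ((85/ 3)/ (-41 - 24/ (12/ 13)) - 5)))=-229663/ 5418766035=-0.00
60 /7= 8.57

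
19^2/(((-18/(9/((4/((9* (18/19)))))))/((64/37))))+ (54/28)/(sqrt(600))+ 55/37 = -24569/37+ 9* sqrt(6)/280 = -663.95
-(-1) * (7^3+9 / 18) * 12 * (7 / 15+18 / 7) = 438306 / 35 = 12523.03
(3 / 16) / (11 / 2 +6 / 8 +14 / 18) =27 / 1012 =0.03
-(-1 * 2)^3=8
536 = 536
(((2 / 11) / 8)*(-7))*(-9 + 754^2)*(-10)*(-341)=-616830095 / 2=-308415047.50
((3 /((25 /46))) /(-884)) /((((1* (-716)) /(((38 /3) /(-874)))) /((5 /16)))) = -1 /25317760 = -0.00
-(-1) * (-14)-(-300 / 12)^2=-639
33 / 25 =1.32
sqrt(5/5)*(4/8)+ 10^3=1000.50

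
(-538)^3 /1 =-155720872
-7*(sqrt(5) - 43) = 301 - 7*sqrt(5) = 285.35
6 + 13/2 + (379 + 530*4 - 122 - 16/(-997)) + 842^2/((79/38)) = 343410.17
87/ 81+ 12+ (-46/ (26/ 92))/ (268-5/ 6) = 7013375/ 562653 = 12.46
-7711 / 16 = -481.94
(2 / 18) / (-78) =-1 / 702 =-0.00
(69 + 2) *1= 71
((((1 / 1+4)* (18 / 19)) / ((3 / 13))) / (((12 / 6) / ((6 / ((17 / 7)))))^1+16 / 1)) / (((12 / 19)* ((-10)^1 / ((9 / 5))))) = -2457 / 7060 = -0.35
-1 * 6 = -6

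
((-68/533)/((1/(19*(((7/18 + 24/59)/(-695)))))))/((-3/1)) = -8398/9078507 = -0.00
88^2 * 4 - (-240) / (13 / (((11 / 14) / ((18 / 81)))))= 31041.27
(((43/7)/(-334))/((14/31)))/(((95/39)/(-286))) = 7434141/1554770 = 4.78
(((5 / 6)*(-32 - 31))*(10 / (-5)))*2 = 210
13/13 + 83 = 84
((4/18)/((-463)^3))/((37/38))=-76/33051198051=-0.00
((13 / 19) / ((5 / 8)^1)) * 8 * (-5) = -832 / 19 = -43.79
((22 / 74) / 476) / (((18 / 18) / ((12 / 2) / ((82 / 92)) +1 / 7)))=21703 / 5054644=0.00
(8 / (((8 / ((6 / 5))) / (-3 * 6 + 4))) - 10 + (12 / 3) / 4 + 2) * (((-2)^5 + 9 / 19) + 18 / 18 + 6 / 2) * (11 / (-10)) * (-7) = 4792249 / 950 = 5044.47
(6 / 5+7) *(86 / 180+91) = 750.12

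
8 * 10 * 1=80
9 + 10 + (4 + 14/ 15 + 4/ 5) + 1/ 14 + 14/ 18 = 16117/ 630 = 25.58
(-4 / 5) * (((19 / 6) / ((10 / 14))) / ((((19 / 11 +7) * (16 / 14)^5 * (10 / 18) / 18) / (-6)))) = 663893307 / 16384000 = 40.52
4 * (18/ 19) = 72/ 19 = 3.79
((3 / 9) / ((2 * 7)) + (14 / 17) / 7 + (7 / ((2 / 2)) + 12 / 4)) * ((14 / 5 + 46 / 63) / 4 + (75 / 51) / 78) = 69904057 / 7646940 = 9.14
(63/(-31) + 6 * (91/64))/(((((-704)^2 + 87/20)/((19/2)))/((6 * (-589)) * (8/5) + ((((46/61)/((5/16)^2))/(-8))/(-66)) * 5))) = -145232804675/206187978007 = -0.70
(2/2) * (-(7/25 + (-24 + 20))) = 93/25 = 3.72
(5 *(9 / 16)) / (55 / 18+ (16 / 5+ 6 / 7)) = 14175 / 35848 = 0.40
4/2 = 2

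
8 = 8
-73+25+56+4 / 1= 12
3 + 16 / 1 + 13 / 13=20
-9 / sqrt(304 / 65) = -9*sqrt(1235) / 76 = -4.16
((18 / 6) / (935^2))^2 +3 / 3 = 764269350634 / 764269350625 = 1.00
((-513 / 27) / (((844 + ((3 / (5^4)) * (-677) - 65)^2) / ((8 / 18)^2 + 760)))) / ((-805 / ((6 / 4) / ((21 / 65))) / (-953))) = -707736143359375 / 49049003435733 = -14.43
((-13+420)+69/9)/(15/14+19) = 17416/843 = 20.66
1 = 1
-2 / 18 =-1 / 9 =-0.11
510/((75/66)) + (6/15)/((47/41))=21110/47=449.15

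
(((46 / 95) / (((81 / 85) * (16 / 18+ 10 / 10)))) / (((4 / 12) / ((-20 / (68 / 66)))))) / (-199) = 5060 / 64277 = 0.08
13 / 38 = 0.34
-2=-2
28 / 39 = 0.72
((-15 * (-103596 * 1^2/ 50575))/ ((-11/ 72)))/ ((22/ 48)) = -537041664/ 1223915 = -438.79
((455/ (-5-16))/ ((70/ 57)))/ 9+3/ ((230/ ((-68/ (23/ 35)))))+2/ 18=-213221/ 66654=-3.20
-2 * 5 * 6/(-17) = 60/17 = 3.53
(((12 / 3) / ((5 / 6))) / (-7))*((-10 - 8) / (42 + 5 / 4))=1728 / 6055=0.29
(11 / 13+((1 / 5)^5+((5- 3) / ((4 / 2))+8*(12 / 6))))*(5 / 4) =22.31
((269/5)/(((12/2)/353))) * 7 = 664699/30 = 22156.63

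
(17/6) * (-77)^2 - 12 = 100721/6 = 16786.83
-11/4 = -2.75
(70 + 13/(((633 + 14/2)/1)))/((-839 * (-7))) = 44813/3758720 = 0.01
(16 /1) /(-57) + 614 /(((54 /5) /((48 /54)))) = 232024 /4617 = 50.25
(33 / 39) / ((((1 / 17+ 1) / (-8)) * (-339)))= 748 / 39663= 0.02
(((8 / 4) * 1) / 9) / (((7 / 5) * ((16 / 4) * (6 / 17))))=85 / 756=0.11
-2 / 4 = -1 / 2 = -0.50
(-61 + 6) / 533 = -55 / 533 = -0.10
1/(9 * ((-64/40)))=-5/72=-0.07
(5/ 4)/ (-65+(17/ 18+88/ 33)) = -9/ 442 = -0.02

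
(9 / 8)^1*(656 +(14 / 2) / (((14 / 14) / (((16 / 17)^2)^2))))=62154594 / 83521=744.18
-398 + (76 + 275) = -47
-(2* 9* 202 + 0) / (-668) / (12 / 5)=1515 / 668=2.27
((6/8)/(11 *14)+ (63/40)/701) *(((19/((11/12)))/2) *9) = 3941379/5937470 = 0.66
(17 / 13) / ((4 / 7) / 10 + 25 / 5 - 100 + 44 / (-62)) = -18445 / 1349179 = -0.01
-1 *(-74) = 74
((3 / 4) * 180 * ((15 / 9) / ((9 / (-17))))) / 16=-425 / 16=-26.56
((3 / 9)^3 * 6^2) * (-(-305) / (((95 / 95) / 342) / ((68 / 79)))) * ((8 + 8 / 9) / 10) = 25219840 / 237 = 106412.83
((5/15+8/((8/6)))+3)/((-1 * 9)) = -28/27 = -1.04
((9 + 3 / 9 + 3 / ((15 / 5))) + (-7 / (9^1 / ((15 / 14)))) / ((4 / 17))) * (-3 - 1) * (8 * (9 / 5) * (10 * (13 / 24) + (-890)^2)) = -309871639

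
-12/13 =-0.92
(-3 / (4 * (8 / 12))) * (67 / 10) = -603 / 80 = -7.54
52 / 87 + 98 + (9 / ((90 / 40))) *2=9274 / 87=106.60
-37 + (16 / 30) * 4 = -523 / 15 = -34.87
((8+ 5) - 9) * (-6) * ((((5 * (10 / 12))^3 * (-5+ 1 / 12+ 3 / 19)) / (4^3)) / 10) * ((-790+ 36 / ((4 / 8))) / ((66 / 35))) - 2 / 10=-213024683273 / 43338240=-4915.40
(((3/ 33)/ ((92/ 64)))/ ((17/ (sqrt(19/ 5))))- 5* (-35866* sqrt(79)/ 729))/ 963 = 16* sqrt(95)/ 20709315+179330* sqrt(79)/ 702027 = 2.27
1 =1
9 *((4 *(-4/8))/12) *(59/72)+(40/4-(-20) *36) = 34981/48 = 728.77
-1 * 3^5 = -243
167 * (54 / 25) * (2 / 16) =4509 / 100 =45.09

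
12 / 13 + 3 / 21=97 / 91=1.07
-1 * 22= -22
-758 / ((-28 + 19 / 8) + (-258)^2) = -6064 / 532307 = -0.01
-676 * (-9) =6084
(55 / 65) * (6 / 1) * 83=5478 / 13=421.38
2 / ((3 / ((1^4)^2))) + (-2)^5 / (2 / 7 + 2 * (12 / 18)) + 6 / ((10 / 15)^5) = 21595 / 816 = 26.46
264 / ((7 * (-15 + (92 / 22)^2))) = 31944 / 2107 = 15.16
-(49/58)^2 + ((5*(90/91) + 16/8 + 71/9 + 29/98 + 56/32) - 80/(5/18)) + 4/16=-5237715487/19285812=-271.58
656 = 656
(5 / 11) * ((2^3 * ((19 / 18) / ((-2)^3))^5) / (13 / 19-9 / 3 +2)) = 235229405 / 510818254848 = 0.00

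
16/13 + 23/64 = 1323/832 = 1.59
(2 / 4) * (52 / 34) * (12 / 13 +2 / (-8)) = 35 / 68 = 0.51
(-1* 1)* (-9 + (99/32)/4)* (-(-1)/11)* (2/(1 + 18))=1053/13376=0.08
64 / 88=8 / 11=0.73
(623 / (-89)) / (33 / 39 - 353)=13 / 654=0.02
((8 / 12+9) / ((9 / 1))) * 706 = 20474 / 27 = 758.30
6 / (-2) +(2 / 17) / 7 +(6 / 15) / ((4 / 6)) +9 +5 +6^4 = 778032 / 595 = 1307.62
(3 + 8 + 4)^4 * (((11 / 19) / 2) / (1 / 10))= 2784375 / 19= 146546.05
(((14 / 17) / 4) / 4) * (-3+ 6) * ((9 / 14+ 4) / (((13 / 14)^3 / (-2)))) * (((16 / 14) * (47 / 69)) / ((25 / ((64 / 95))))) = -1179136 / 31387525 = -0.04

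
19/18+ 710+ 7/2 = 6431/9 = 714.56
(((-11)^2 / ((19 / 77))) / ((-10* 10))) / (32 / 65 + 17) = -121121 / 432060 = -0.28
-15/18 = -5/6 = -0.83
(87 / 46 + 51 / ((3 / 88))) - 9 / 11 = 757519 / 506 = 1497.07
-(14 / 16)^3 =-343 / 512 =-0.67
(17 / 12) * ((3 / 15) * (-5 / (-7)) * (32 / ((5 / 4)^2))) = 2176 / 525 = 4.14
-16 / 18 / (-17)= 8 / 153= 0.05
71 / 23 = 3.09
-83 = -83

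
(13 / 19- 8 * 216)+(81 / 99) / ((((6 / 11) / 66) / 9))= -15890 / 19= -836.32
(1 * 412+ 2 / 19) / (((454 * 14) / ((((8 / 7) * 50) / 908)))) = 195750 / 47973499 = 0.00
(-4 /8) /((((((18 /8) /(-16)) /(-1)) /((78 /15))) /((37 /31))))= -30784 /1395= -22.07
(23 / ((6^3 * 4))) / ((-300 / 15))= -23 / 17280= -0.00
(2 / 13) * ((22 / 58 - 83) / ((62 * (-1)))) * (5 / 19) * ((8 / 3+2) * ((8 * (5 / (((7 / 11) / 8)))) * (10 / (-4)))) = -210848000 / 666159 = -316.51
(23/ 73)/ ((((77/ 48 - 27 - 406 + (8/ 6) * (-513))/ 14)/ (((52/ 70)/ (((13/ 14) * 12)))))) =-5152/ 19541735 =-0.00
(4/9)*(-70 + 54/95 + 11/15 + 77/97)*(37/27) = -277828264/6717735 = -41.36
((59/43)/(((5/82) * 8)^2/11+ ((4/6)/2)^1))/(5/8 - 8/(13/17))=-10314616/26248103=-0.39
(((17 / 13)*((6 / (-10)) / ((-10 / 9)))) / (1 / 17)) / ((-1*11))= -7803 / 7150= -1.09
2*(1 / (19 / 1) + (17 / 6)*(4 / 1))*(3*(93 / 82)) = 60357 / 779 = 77.48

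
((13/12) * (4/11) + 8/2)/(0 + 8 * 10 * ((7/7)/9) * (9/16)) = 29/33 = 0.88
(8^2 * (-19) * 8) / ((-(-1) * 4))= -2432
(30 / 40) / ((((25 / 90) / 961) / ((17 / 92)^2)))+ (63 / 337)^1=2532388491 / 28523680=88.78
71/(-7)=-71/7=-10.14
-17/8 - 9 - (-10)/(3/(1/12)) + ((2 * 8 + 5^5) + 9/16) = 450823/144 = 3130.72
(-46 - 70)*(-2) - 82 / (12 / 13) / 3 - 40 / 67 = 243361 / 1206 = 201.79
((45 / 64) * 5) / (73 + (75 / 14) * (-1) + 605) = 525 / 100448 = 0.01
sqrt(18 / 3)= sqrt(6)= 2.45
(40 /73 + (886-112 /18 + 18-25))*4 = 2295100 /657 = 3493.30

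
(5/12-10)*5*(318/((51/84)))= -426650/17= -25097.06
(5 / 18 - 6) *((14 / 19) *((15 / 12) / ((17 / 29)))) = -104545 / 11628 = -8.99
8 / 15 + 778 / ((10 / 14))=16346 / 15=1089.73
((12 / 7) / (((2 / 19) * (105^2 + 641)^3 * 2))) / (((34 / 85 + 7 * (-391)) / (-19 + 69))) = -125 / 1333952704638484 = -0.00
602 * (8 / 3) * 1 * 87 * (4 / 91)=79808 / 13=6139.08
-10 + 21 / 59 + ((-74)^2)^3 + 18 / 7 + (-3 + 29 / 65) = 4408123228516297 / 26845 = 164206490166.37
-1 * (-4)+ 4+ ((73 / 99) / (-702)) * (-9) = 61849 / 7722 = 8.01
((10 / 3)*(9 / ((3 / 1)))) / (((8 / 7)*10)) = 7 / 8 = 0.88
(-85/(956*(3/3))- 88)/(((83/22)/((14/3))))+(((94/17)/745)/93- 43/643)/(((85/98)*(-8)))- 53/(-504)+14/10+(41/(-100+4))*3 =-93304826436449688503/858150199326722400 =-108.73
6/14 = 3/7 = 0.43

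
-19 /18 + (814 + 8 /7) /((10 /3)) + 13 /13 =154027 /630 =244.49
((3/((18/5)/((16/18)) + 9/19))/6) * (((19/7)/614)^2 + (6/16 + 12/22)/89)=0.00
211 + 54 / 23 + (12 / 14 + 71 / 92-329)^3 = -9370786557811827 / 267089984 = -35084754.65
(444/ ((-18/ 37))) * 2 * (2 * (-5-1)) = 21904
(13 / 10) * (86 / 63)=559 / 315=1.77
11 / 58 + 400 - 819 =-24291 / 58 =-418.81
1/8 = 0.12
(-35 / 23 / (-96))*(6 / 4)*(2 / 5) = 7 / 736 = 0.01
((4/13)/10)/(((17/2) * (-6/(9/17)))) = -6/18785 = -0.00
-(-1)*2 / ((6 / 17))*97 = 1649 / 3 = 549.67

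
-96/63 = -32/21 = -1.52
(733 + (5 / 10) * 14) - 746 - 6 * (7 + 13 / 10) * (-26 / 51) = 1648 / 85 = 19.39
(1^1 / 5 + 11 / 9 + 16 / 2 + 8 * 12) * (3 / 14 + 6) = 68788 / 105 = 655.12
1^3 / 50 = 1 / 50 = 0.02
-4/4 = -1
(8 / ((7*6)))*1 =4 / 21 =0.19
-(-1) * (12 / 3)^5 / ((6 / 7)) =1194.67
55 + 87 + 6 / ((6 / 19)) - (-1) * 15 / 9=488 / 3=162.67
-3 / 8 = -0.38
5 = 5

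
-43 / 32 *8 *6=-129 / 2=-64.50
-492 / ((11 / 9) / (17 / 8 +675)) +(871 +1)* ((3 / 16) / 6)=-11992039 / 44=-272546.34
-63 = -63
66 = 66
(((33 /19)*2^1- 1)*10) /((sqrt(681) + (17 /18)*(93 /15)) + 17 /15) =0.75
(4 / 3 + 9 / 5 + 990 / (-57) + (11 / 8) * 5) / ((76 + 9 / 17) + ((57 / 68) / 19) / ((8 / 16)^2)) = -285277 / 2973120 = -0.10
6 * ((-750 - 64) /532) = -1221 /133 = -9.18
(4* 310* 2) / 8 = 310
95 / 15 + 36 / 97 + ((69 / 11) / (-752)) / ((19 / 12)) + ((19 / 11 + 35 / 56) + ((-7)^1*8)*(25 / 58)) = -909535711 / 60288216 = -15.09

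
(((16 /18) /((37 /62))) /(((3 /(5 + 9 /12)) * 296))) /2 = 713 /147852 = 0.00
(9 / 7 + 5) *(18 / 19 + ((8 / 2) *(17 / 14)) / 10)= 41932 / 4655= 9.01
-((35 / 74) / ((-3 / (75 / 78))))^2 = -765625 / 33315984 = -0.02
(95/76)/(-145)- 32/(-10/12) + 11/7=162249/4060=39.96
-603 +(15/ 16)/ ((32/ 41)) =-308121/ 512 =-601.80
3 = 3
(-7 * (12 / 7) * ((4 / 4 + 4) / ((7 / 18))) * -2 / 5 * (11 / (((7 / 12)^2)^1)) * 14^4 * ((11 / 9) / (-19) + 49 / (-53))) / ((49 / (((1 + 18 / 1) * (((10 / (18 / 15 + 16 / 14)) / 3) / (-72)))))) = 1261849600 / 2173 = 580694.71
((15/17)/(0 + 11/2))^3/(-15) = -1800/6539203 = -0.00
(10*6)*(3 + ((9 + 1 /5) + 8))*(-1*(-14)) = 16968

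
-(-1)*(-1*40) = -40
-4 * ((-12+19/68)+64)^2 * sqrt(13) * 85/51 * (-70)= 737218125 * sqrt(13)/578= 4598750.43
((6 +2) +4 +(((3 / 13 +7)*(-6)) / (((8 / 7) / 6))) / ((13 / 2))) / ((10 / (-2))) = 3894 / 845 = 4.61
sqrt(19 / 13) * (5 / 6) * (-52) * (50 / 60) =-25 * sqrt(247) / 9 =-43.66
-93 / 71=-1.31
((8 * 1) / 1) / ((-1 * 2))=-4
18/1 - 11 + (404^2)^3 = 4347986536861703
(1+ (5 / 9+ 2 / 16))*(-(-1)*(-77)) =-9317 / 72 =-129.40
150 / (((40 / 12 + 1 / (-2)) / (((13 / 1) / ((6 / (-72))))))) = -140400 / 17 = -8258.82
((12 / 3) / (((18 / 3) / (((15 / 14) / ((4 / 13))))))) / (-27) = -65 / 756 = -0.09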